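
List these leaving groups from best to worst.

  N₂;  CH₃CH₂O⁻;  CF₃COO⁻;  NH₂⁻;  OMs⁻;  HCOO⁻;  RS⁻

N₂ > OMs⁻ > CF₃COO⁻ > HCOO⁻ > RS⁻ > CH₃CH₂O⁻ > NH₂⁻

The more stable X⁻ (or X) is on its own — i.e. the weaker a base it is — the better a leaving group it makes.
N₂: no meaningful conjugate acid; N₂ departs as an exceptionally stable neutral molecule
OMs⁻: pKₐ(CH₃SO₃H (MsOH)) ≈ -1.9
CF₃COO⁻: pKₐ(CF₃COOH) ≈ 0.2
HCOO⁻: pKₐ(HCOOH) ≈ 3.8
RS⁻: pKₐ(RSH (a thiol)) ≈ 10.5
CH₃CH₂O⁻: pKₐ(CH₃CH₂OH) ≈ 16
NH₂⁻: pKₐ(NH₃) ≈ 38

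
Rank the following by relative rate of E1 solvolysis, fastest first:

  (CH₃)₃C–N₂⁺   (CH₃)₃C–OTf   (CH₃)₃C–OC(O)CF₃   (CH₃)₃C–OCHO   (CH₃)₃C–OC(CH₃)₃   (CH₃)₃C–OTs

(CH₃)₃C–N₂⁺ > (CH₃)₃C–OTf > (CH₃)₃C–OTs > (CH₃)₃C–OC(O)CF₃ > (CH₃)₃C–OCHO > (CH₃)₃C–OC(CH₃)₃

Same R in every case — rank the leaving groups.
The more stable X⁻ (or X) is on its own — i.e. the weaker a base it is — the better a leaving group it makes.
(CH₃)₃C–N₂⁺ loses N₂: no meaningful conjugate acid; N₂ departs as an exceptionally stable neutral molecule
(CH₃)₃C–OTf loses OTf⁻: pKₐ(CF₃SO₃H (triflic acid)) ≈ -14
(CH₃)₃C–OTs loses OTs⁻: pKₐ(p-CH₃C₆H₄SO₃H (TsOH)) ≈ -2.8
(CH₃)₃C–OC(O)CF₃ loses CF₃COO⁻: pKₐ(CF₃COOH) ≈ 0.2
(CH₃)₃C–OCHO loses HCOO⁻: pKₐ(HCOOH) ≈ 3.8
(CH₃)₃C–OC(CH₃)₃ loses (CH₃)₃CO⁻: pKₐ(t-BuOH) ≈ 18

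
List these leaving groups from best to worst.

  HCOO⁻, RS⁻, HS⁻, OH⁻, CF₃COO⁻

The more stable X⁻ (or X) is on its own — i.e. the weaker a base it is — the better a leaving group it makes.
CF₃COO⁻: pKₐ(CF₃COOH) ≈ 0.2 — strongly electron-withdrawing CF₃ stabilises the carboxylate
HCOO⁻: pKₐ(HCOOH) ≈ 3.8 — resonance-stabilised carboxylate
HS⁻: pKₐ(H₂S) ≈ 7
RS⁻: pKₐ(RSH (a thiol)) ≈ 10.5 — moderately basic; rarely leaves without activation
OH⁻: pKₐ(H₂O) ≈ 15.7 — strong base; essentially never leaves without prior activation

CF₃COO⁻ > HCOO⁻ > HS⁻ > RS⁻ > OH⁻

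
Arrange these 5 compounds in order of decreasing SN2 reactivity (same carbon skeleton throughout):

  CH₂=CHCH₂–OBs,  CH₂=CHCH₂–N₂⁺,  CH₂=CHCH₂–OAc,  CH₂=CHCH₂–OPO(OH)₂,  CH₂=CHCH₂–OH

CH₂=CHCH₂–N₂⁺ > CH₂=CHCH₂–OBs > CH₂=CHCH₂–OPO(OH)₂ > CH₂=CHCH₂–OAc > CH₂=CHCH₂–OH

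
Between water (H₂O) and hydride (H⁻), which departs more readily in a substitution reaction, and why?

water (H₂O)

water (H₂O) is the better leaving group.
pKₐ(H₃O⁺) ≈ -1.7 versus pKₐ(H₂) ≈ 36: water (H₂O) is the much weaker base.
Neutral; leaves from a protonated alcohol (R–OH₂⁺).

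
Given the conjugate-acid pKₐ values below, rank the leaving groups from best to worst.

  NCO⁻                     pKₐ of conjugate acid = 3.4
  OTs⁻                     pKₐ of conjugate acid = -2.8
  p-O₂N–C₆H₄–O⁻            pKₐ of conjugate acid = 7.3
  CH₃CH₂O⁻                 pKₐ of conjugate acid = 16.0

OTs⁻ > NCO⁻ > p-O₂N–C₆H₄–O⁻ > CH₃CH₂O⁻

Lower conjugate-acid pKₐ ⇒ weaker base ⇒ better leaving group.
Sorting by the given values: OTs⁻ (-2.8), NCO⁻ (3.4), p-O₂N–C₆H₄–O⁻ (7.3), CH₃CH₂O⁻ (16.0).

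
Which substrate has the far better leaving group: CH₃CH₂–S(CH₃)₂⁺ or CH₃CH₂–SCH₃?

From CH₃CH₂–SCH₃ the departing group would be RS⁻ (pKₐ(RSH (a thiol)) ≈ 10.5). Moderately basic; rarely leaves without activation.
From CH₃CH₂–S(CH₃)₂⁺ the leaving group is SR'₂ (pKₐ(R'₂SH⁺) ≈ -7). Neutral; leaves from a sulfonium salt (R–SR'₂⁺).
(In practice CH₃CH₂–S(CH₃)₂⁺ is made from CH₃CH₂–SCH₃ by S-methylation with CH₃I, allowing neutral dimethyl sulfide, rather than methanethiolate, to depart.)

CH₃CH₂–S(CH₃)₂⁺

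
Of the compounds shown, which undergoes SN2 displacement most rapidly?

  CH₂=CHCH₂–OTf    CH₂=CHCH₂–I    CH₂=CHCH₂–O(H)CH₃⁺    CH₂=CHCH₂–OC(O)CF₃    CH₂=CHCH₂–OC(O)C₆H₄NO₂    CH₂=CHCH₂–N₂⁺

Same R in every case — rank the leaving groups.
Rank by basicity of the departing species: weakest base leaves most easily.
CH₂=CHCH₂–N₂⁺ loses N₂: no meaningful conjugate acid; N₂ departs as an exceptionally stable neutral molecule
CH₂=CHCH₂–OTf loses OTf⁻: pKₐ(CF₃SO₃H (triflic acid)) ≈ -14
CH₂=CHCH₂–I loses I⁻: pKₐ(HI) ≈ -10
CH₂=CHCH₂–O(H)CH₃⁺ loses R'OH: pKₐ(R'OH₂⁺) ≈ -2.4
CH₂=CHCH₂–OC(O)CF₃ loses CF₃COO⁻: pKₐ(CF₃COOH) ≈ 0.2
CH₂=CHCH₂–OC(O)C₆H₄NO₂ loses p-O₂N–C₆H₄–COO⁻: pKₐ(p-nitrobenzoic acid) ≈ 3.4

CH₂=CHCH₂–N₂⁺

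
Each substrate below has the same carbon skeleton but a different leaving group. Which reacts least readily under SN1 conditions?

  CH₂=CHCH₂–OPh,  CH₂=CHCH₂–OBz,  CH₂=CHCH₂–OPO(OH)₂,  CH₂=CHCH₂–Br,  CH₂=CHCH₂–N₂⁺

Identical carbon frameworks mean the comparison reduces to leaving-group quality.
The more stable X⁻ (or X) is on its own — i.e. the weaker a base it is — the better a leaving group it makes.
CH₂=CHCH₂–N₂⁺ loses N₂: no meaningful conjugate acid; N₂ departs as an exceptionally stable neutral molecule
CH₂=CHCH₂–Br loses Br⁻: pKₐ(HBr) ≈ -9
CH₂=CHCH₂–OPO(OH)₂ loses H₂PO₄⁻: pKₐ(H₃PO₄) ≈ 2.1
CH₂=CHCH₂–OBz loses PhCOO⁻: pKₐ(C₆H₅COOH) ≈ 4.2
CH₂=CHCH₂–OPh loses PhO⁻: pKₐ(C₆H₅OH (phenol)) ≈ 10

CH₂=CHCH₂–OPh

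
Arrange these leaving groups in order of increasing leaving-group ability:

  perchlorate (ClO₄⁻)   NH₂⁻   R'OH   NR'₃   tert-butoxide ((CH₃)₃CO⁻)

Leaving-group ability tracks the stability of the departed species; conjugate-acid pKₐ is the usual yardstick (lower pKₐ → better LG).
perchlorate (ClO₄⁻): pKₐ(HClO₄) ≈ -10 — extremely weak base; rarely used for safety reasons
R'OH: pKₐ(R'OH₂⁺) ≈ -2.4 — neutral; leaves from a protonated ether (an oxonium ion, R–O(H)R'⁺)
NR'₃: pKₐ(R'₃NH⁺) ≈ 10.7 — neutral but still a fairly strong base; Hofmann-elimination LG
tert-butoxide ((CH₃)₃CO⁻): pKₐ(t-BuOH) ≈ 18 — bulky, strongly basic alkoxide
NH₂⁻: pKₐ(NH₃) ≈ 38 — extremely strong base; never a leaving group
The question asks for worst first, so the sequence is read in increasing leaving-group ability.

NH₂⁻ < tert-butoxide ((CH₃)₃CO⁻) < NR'₃ < R'OH < perchlorate (ClO₄⁻)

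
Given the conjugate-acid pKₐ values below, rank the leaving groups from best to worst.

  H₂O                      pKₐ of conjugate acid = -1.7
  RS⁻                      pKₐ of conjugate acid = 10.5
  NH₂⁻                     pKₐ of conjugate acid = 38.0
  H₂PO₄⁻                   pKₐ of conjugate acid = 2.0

H₂O > H₂PO₄⁻ > RS⁻ > NH₂⁻

Lower conjugate-acid pKₐ ⇒ weaker base ⇒ better leaving group.
Sorting by the given values: H₂O (-1.7), H₂PO₄⁻ (2.0), RS⁻ (10.5), NH₂⁻ (38.0).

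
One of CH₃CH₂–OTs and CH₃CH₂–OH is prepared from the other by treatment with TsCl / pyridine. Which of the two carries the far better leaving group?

CH₃CH₂–OTs

From CH₃CH₂–OH the departing group would be OH⁻ (pKₐ(H₂O) ≈ 15.7). Strong base; essentially never leaves without prior activation.
From CH₃CH₂–OTs the leaving group is OTs⁻ (pKₐ(p-CH₃C₆H₄SO₃H (TsOH)) ≈ -2.8). Resonance-delocalised arenesulfonate.
Treatment with TsCl / pyridine works by converting the hydroxyl into a tosylate, making CH₃CH₂–OTs enormously more reactive.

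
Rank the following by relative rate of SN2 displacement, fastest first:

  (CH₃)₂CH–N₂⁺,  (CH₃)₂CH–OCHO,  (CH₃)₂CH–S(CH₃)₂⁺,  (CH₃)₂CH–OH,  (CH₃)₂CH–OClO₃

Identical carbon frameworks mean the comparison reduces to leaving-group quality.
The more stable X⁻ (or X) is on its own — i.e. the weaker a base it is — the better a leaving group it makes.
(CH₃)₂CH–N₂⁺ loses N₂: no meaningful conjugate acid; N₂ departs as an exceptionally stable neutral molecule
(CH₃)₂CH–OClO₃ loses ClO₄⁻: pKₐ(HClO₄) ≈ -10
(CH₃)₂CH–S(CH₃)₂⁺ loses SR'₂: pKₐ(R'₂SH⁺) ≈ -7
(CH₃)₂CH–OCHO loses HCOO⁻: pKₐ(HCOOH) ≈ 3.8
(CH₃)₂CH–OH loses OH⁻: pKₐ(H₂O) ≈ 15.7

(CH₃)₂CH–N₂⁺ > (CH₃)₂CH–OClO₃ > (CH₃)₂CH–S(CH₃)₂⁺ > (CH₃)₂CH–OCHO > (CH₃)₂CH–OH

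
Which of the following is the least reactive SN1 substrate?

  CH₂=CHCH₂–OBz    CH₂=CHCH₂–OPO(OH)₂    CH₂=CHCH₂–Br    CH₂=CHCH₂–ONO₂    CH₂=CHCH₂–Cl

With the same alkyl group throughout, only the leaving group differentiates the rates.
A good leaving group is a weak base: the lower the pKₐ of its conjugate acid, the more readily it departs.
CH₂=CHCH₂–Br loses Br⁻: pKₐ(HBr) ≈ -9
CH₂=CHCH₂–Cl loses Cl⁻: pKₐ(HCl) ≈ -7
CH₂=CHCH₂–ONO₂ loses NO₃⁻: pKₐ(HNO₃) ≈ -1.3
CH₂=CHCH₂–OPO(OH)₂ loses H₂PO₄⁻: pKₐ(H₃PO₄) ≈ 2.1
CH₂=CHCH₂–OBz loses PhCOO⁻: pKₐ(C₆H₅COOH) ≈ 4.2

CH₂=CHCH₂–OBz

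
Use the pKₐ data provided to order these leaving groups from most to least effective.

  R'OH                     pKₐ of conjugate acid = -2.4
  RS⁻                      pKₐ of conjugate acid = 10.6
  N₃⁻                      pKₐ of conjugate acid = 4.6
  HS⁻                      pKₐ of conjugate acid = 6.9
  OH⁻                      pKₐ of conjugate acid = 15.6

R'OH > N₃⁻ > HS⁻ > RS⁻ > OH⁻

Lower conjugate-acid pKₐ ⇒ weaker base ⇒ better leaving group.
Sorting by the given values: R'OH (-2.4), N₃⁻ (4.6), HS⁻ (6.9), RS⁻ (10.6), OH⁻ (15.6).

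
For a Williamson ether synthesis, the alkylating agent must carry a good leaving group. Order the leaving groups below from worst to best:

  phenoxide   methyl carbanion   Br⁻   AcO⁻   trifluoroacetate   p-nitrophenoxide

The more stable X⁻ (or X) is on its own — i.e. the weaker a base it is — the better a leaving group it makes.
Br⁻: pKₐ(HBr) ≈ -9 — weak base; good leaving group
trifluoroacetate: pKₐ(CF₃COOH) ≈ 0.2 — strongly electron-withdrawing CF₃ stabilises the carboxylate
AcO⁻: pKₐ(CH₃COOH) ≈ 4.8 — resonance-stabilised but still a weak base
p-nitrophenoxide: pKₐ(p-nitrophenol) ≈ 7.2 — nitro group delocalises the charge; the classic chromogenic LG
phenoxide: pKₐ(C₆H₅OH (phenol)) ≈ 10
methyl carbanion: pKₐ(CH₄) ≈ 48 — unstabilised carbanion; the worst conceivable leaving group
Listed from poorest to best leaving group as asked.

methyl carbanion < phenoxide < p-nitrophenoxide < AcO⁻ < trifluoroacetate < Br⁻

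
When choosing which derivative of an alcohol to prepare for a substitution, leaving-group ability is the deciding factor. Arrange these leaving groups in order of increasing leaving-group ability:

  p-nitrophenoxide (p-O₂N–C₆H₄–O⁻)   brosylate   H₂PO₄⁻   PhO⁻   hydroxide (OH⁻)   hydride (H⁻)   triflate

hydride (H⁻) < hydroxide (OH⁻) < PhO⁻ < p-nitrophenoxide (p-O₂N–C₆H₄–O⁻) < H₂PO₄⁻ < brosylate < triflate

triflate: pKₐ(CF₃SO₃H (triflic acid)) ≈ -14
brosylate: pKₐ(p-BrC₆H₄SO₃H) ≈ -2.8
H₂PO₄⁻: pKₐ(H₃PO₄) ≈ 2.1
p-nitrophenoxide (p-O₂N–C₆H₄–O⁻): pKₐ(p-nitrophenol) ≈ 7.2
PhO⁻: pKₐ(C₆H₅OH (phenol)) ≈ 10
hydroxide (OH⁻): pKₐ(H₂O) ≈ 15.7
hydride (H⁻): pKₐ(H₂) ≈ 36
Listed from poorest to best leaving group as asked.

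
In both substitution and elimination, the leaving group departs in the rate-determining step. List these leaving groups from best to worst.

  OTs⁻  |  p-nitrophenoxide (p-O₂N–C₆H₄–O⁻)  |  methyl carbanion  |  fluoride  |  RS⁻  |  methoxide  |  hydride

OTs⁻: pKₐ(p-CH₃C₆H₄SO₃H (TsOH)) ≈ -2.8
fluoride: pKₐ(HF) ≈ 3.2 — small and strongly basic; the poor halide leaving group
p-nitrophenoxide (p-O₂N–C₆H₄–O⁻): pKₐ(p-nitrophenol) ≈ 7.2
RS⁻: pKₐ(RSH (a thiol)) ≈ 10.5 — moderately basic; rarely leaves without activation
methoxide: pKₐ(CH₃OH) ≈ 15.5 — strong base; alkoxides do not leave unassisted
hydride: pKₐ(H₂) ≈ 36
methyl carbanion: pKₐ(CH₄) ≈ 48 — unstabilised carbanion; the worst conceivable leaving group

OTs⁻ > fluoride > p-nitrophenoxide (p-O₂N–C₆H₄–O⁻) > RS⁻ > methoxide > hydride > methyl carbanion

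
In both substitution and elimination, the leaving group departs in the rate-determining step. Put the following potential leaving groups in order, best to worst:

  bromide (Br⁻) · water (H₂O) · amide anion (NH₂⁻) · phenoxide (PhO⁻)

Rank by basicity of the departing species: weakest base leaves most easily.
bromide (Br⁻): pKₐ(HBr) ≈ -9
water (H₂O): pKₐ(H₃O⁺) ≈ -1.7
phenoxide (PhO⁻): pKₐ(C₆H₅OH (phenol)) ≈ 10
amide anion (NH₂⁻): pKₐ(NH₃) ≈ 38

bromide (Br⁻) > water (H₂O) > phenoxide (PhO⁻) > amide anion (NH₂⁻)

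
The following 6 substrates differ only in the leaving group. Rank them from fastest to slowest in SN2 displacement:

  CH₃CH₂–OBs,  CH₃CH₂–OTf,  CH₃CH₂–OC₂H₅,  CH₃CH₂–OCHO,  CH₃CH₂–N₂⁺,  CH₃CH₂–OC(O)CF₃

CH₃CH₂–N₂⁺ > CH₃CH₂–OTf > CH₃CH₂–OBs > CH₃CH₂–OC(O)CF₃ > CH₃CH₂–OCHO > CH₃CH₂–OC₂H₅

Identical carbon frameworks mean the comparison reduces to leaving-group quality.
Rank by basicity of the departing species: weakest base leaves most easily.
CH₃CH₂–N₂⁺ loses N₂: no meaningful conjugate acid; N₂ departs as an exceptionally stable neutral molecule
CH₃CH₂–OTf loses OTf⁻: pKₐ(CF₃SO₃H (triflic acid)) ≈ -14
CH₃CH₂–OBs loses OBs⁻: pKₐ(p-BrC₆H₄SO₃H) ≈ -2.8
CH₃CH₂–OC(O)CF₃ loses CF₃COO⁻: pKₐ(CF₃COOH) ≈ 0.2
CH₃CH₂–OCHO loses HCOO⁻: pKₐ(HCOOH) ≈ 3.8
CH₃CH₂–OC₂H₅ loses CH₃CH₂O⁻: pKₐ(CH₃CH₂OH) ≈ 16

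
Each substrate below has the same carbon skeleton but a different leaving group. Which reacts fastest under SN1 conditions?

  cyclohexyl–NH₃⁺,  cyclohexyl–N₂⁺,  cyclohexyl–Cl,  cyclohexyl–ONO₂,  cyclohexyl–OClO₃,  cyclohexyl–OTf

cyclohexyl–N₂⁺

Identical carbon frameworks mean the comparison reduces to leaving-group quality.
Rank by basicity of the departing species: weakest base leaves most easily.
cyclohexyl–N₂⁺ loses N₂: no meaningful conjugate acid; N₂ departs as an exceptionally stable neutral molecule
cyclohexyl–OTf loses OTf⁻: pKₐ(CF₃SO₃H (triflic acid)) ≈ -14
cyclohexyl–OClO₃ loses ClO₄⁻: pKₐ(HClO₄) ≈ -10
cyclohexyl–Cl loses Cl⁻: pKₐ(HCl) ≈ -7
cyclohexyl–ONO₂ loses NO₃⁻: pKₐ(HNO₃) ≈ -1.3
cyclohexyl–NH₃⁺ loses NH₃: pKₐ(NH₄⁺) ≈ 9.2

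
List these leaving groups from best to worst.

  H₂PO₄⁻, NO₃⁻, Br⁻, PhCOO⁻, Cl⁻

Br⁻ > Cl⁻ > NO₃⁻ > H₂PO₄⁻ > PhCOO⁻

Br⁻: pKₐ(HBr) ≈ -9 — weak base; good leaving group
Cl⁻: pKₐ(HCl) ≈ -7 — moderately weak base
NO₃⁻: pKₐ(HNO₃) ≈ -1.3
H₂PO₄⁻: pKₐ(H₃PO₄) ≈ 2.1
PhCOO⁻: pKₐ(C₆H₅COOH) ≈ 4.2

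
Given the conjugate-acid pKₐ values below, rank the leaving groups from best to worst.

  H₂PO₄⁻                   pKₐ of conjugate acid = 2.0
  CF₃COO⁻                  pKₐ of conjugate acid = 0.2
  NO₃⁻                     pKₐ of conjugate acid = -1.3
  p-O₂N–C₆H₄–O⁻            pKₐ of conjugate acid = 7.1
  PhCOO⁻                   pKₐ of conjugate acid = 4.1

NO₃⁻ > CF₃COO⁻ > H₂PO₄⁻ > PhCOO⁻ > p-O₂N–C₆H₄–O⁻

Lower conjugate-acid pKₐ ⇒ weaker base ⇒ better leaving group.
Sorting by the given values: NO₃⁻ (-1.3), CF₃COO⁻ (0.2), H₂PO₄⁻ (2.0), PhCOO⁻ (4.1), p-O₂N–C₆H₄–O⁻ (7.1).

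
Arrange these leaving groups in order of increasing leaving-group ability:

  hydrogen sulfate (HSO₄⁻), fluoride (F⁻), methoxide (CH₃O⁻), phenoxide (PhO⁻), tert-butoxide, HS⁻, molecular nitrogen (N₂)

Leaving-group ability tracks the stability of the departed species; conjugate-acid pKₐ is the usual yardstick (lower pKₐ → better LG).
molecular nitrogen (N₂): no meaningful conjugate acid; N₂ departs as an exceptionally stable neutral molecule
hydrogen sulfate (HSO₄⁻): pKₐ(H₂SO₄) ≈ -3 — conjugate base of a strong mineral acid
fluoride (F⁻): pKₐ(HF) ≈ 3.2 — small and strongly basic; the poor halide leaving group
HS⁻: pKₐ(H₂S) ≈ 7
phenoxide (PhO⁻): pKₐ(C₆H₅OH (phenol)) ≈ 10
methoxide (CH₃O⁻): pKₐ(CH₃OH) ≈ 15.5 — strong base; alkoxides do not leave unassisted
tert-butoxide: pKₐ(t-BuOH) ≈ 18
Listed from poorest to best leaving group as asked.

tert-butoxide < methoxide (CH₃O⁻) < phenoxide (PhO⁻) < HS⁻ < fluoride (F⁻) < hydrogen sulfate (HSO₄⁻) < molecular nitrogen (N₂)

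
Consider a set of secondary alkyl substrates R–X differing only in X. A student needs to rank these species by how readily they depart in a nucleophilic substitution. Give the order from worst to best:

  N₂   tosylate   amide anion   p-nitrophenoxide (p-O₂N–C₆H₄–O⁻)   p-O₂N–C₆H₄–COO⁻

N₂: no meaningful conjugate acid; N₂ departs as an exceptionally stable neutral molecule
tosylate: pKₐ(p-CH₃C₆H₄SO₃H (TsOH)) ≈ -2.8
p-O₂N–C₆H₄–COO⁻: pKₐ(p-nitrobenzoic acid) ≈ 3.4
p-nitrophenoxide (p-O₂N–C₆H₄–O⁻): pKₐ(p-nitrophenol) ≈ 7.2
amide anion: pKₐ(NH₃) ≈ 38
Listed from poorest to best leaving group as asked.

amide anion < p-nitrophenoxide (p-O₂N–C₆H₄–O⁻) < p-O₂N–C₆H₄–COO⁻ < tosylate < N₂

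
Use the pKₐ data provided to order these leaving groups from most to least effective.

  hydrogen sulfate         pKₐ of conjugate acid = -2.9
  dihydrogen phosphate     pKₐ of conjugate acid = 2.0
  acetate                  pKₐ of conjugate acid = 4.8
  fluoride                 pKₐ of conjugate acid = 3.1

hydrogen sulfate > dihydrogen phosphate > fluoride > acetate

Lower conjugate-acid pKₐ ⇒ weaker base ⇒ better leaving group.
Sorting by the given values: hydrogen sulfate (-2.9), dihydrogen phosphate (2.0), fluoride (3.1), acetate (4.8).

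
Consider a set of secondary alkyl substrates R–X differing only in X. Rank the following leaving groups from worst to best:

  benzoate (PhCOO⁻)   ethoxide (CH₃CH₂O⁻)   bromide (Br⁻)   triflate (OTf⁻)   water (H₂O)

ethoxide (CH₃CH₂O⁻) < benzoate (PhCOO⁻) < water (H₂O) < bromide (Br⁻) < triflate (OTf⁻)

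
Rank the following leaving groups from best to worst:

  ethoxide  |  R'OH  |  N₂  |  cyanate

N₂ > R'OH > cyanate > ethoxide

Rank by basicity of the departing species: weakest base leaves most easily.
N₂: no meaningful conjugate acid; N₂ departs as an exceptionally stable neutral molecule
R'OH: pKₐ(R'OH₂⁺) ≈ -2.4
cyanate: pKₐ(HOCN) ≈ 3.5
ethoxide: pKₐ(CH₃CH₂OH) ≈ 16 — strong base; alkoxides do not leave unassisted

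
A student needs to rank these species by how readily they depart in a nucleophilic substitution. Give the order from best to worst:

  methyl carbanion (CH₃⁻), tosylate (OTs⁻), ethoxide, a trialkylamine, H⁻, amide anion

tosylate (OTs⁻) > a trialkylamine > ethoxide > H⁻ > amide anion > methyl carbanion (CH₃⁻)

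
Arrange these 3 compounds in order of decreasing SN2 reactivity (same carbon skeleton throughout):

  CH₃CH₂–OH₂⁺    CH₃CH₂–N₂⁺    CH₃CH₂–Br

CH₃CH₂–N₂⁺ > CH₃CH₂–Br > CH₃CH₂–OH₂⁺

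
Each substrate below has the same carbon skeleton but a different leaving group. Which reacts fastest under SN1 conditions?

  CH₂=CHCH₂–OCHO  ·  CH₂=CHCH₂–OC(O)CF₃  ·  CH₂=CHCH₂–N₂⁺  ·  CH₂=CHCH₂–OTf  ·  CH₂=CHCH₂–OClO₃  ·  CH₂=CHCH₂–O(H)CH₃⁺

CH₂=CHCH₂–N₂⁺

With the same alkyl group throughout, only the leaving group differentiates the rates.
Rank by basicity of the departing species: weakest base leaves most easily.
CH₂=CHCH₂–N₂⁺ loses N₂: no meaningful conjugate acid; N₂ departs as an exceptionally stable neutral molecule
CH₂=CHCH₂–OTf loses OTf⁻: pKₐ(CF₃SO₃H (triflic acid)) ≈ -14
CH₂=CHCH₂–OClO₃ loses ClO₄⁻: pKₐ(HClO₄) ≈ -10
CH₂=CHCH₂–O(H)CH₃⁺ loses R'OH: pKₐ(R'OH₂⁺) ≈ -2.4
CH₂=CHCH₂–OC(O)CF₃ loses CF₃COO⁻: pKₐ(CF₃COOH) ≈ 0.2
CH₂=CHCH₂–OCHO loses HCOO⁻: pKₐ(HCOOH) ≈ 3.8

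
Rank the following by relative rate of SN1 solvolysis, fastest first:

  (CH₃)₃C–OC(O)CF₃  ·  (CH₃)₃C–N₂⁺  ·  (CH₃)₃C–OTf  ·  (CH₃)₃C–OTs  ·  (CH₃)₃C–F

With the same alkyl group throughout, only the leaving group differentiates the rates.
A good leaving group is a weak base: the lower the pKₐ of its conjugate acid, the more readily it departs.
(CH₃)₃C–N₂⁺ loses N₂: no meaningful conjugate acid; N₂ departs as an exceptionally stable neutral molecule
(CH₃)₃C–OTf loses OTf⁻: pKₐ(CF₃SO₃H (triflic acid)) ≈ -14
(CH₃)₃C–OTs loses OTs⁻: pKₐ(p-CH₃C₆H₄SO₃H (TsOH)) ≈ -2.8
(CH₃)₃C–OC(O)CF₃ loses CF₃COO⁻: pKₐ(CF₃COOH) ≈ 0.2
(CH₃)₃C–F loses F⁻: pKₐ(HF) ≈ 3.2

(CH₃)₃C–N₂⁺ > (CH₃)₃C–OTf > (CH₃)₃C–OTs > (CH₃)₃C–OC(O)CF₃ > (CH₃)₃C–F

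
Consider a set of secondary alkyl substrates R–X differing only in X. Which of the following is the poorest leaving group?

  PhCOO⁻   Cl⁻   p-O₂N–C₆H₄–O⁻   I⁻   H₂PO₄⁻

p-O₂N–C₆H₄–O⁻

I⁻: pKₐ(HI) ≈ -10
Cl⁻: pKₐ(HCl) ≈ -7
H₂PO₄⁻: pKₐ(H₃PO₄) ≈ 2.1
PhCOO⁻: pKₐ(C₆H₅COOH) ≈ 4.2
p-O₂N–C₆H₄–O⁻: pKₐ(p-nitrophenol) ≈ 7.2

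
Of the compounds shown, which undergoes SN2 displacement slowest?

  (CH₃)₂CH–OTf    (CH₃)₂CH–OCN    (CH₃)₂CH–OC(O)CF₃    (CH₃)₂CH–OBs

(CH₃)₂CH–OCN

Same R in every case — rank the leaving groups.
Leaving-group ability tracks the stability of the departed species; conjugate-acid pKₐ is the usual yardstick (lower pKₐ → better LG).
(CH₃)₂CH–OTf loses OTf⁻: pKₐ(CF₃SO₃H (triflic acid)) ≈ -14
(CH₃)₂CH–OBs loses OBs⁻: pKₐ(p-BrC₆H₄SO₃H) ≈ -2.8
(CH₃)₂CH–OC(O)CF₃ loses CF₃COO⁻: pKₐ(CF₃COOH) ≈ 0.2
(CH₃)₂CH–OCN loses NCO⁻: pKₐ(HOCN) ≈ 3.5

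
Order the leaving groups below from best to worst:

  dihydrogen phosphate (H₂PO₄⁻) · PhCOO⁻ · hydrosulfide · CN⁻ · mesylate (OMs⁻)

Rank by basicity of the departing species: weakest base leaves most easily.
mesylate (OMs⁻): pKₐ(CH₃SO₃H (MsOH)) ≈ -1.9 — resonance-delocalised alkanesulfonate
dihydrogen phosphate (H₂PO₄⁻): pKₐ(H₃PO₄) ≈ 2.1
PhCOO⁻: pKₐ(C₆H₅COOH) ≈ 4.2 — aryl carboxylate
hydrosulfide: pKₐ(H₂S) ≈ 7 — larger and more polarisable than the oxygen analogue
CN⁻: pKₐ(HCN) ≈ 9.2 — sp carbon stabilises the charge somewhat, but still a poor LG

mesylate (OMs⁻) > dihydrogen phosphate (H₂PO₄⁻) > PhCOO⁻ > hydrosulfide > CN⁻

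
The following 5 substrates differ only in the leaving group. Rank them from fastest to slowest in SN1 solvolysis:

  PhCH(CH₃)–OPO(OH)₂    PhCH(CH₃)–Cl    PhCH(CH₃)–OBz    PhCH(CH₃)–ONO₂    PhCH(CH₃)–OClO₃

Identical carbon frameworks mean the comparison reduces to leaving-group quality.
A good leaving group is a weak base: the lower the pKₐ of its conjugate acid, the more readily it departs.
PhCH(CH₃)–OClO₃ loses ClO₄⁻: pKₐ(HClO₄) ≈ -10
PhCH(CH₃)–Cl loses Cl⁻: pKₐ(HCl) ≈ -7
PhCH(CH₃)–ONO₂ loses NO₃⁻: pKₐ(HNO₃) ≈ -1.3
PhCH(CH₃)–OPO(OH)₂ loses H₂PO₄⁻: pKₐ(H₃PO₄) ≈ 2.1
PhCH(CH₃)–OBz loses PhCOO⁻: pKₐ(C₆H₅COOH) ≈ 4.2

PhCH(CH₃)–OClO₃ > PhCH(CH₃)–Cl > PhCH(CH₃)–ONO₂ > PhCH(CH₃)–OPO(OH)₂ > PhCH(CH₃)–OBz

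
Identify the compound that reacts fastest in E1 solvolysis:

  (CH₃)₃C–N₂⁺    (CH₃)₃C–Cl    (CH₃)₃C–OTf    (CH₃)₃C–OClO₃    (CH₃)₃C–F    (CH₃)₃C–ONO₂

(CH₃)₃C–N₂⁺

The skeletons are identical, so relative rate is governed entirely by leaving-group ability.
Leaving-group ability tracks the stability of the departed species; conjugate-acid pKₐ is the usual yardstick (lower pKₐ → better LG).
(CH₃)₃C–N₂⁺ loses N₂: no meaningful conjugate acid; N₂ departs as an exceptionally stable neutral molecule
(CH₃)₃C–OTf loses OTf⁻: pKₐ(CF₃SO₃H (triflic acid)) ≈ -14
(CH₃)₃C–OClO₃ loses ClO₄⁻: pKₐ(HClO₄) ≈ -10
(CH₃)₃C–Cl loses Cl⁻: pKₐ(HCl) ≈ -7
(CH₃)₃C–ONO₂ loses NO₃⁻: pKₐ(HNO₃) ≈ -1.3
(CH₃)₃C–F loses F⁻: pKₐ(HF) ≈ 3.2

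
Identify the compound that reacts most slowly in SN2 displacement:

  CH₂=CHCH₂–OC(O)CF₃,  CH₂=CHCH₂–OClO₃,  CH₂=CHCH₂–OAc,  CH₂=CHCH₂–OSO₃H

CH₂=CHCH₂–OAc

With the same alkyl group throughout, only the leaving group differentiates the rates.
A good leaving group is a weak base: the lower the pKₐ of its conjugate acid, the more readily it departs.
CH₂=CHCH₂–OClO₃ loses ClO₄⁻: pKₐ(HClO₄) ≈ -10
CH₂=CHCH₂–OSO₃H loses HSO₄⁻: pKₐ(H₂SO₄) ≈ -3
CH₂=CHCH₂–OC(O)CF₃ loses CF₃COO⁻: pKₐ(CF₃COOH) ≈ 0.2
CH₂=CHCH₂–OAc loses AcO⁻: pKₐ(CH₃COOH) ≈ 4.8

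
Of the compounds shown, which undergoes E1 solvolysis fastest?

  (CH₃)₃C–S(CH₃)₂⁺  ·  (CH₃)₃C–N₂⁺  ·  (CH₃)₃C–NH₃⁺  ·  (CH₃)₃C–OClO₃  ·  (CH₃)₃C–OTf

(CH₃)₃C–N₂⁺

The skeletons are identical, so relative rate is governed entirely by leaving-group ability.
The more stable X⁻ (or X) is on its own — i.e. the weaker a base it is — the better a leaving group it makes.
(CH₃)₃C–N₂⁺ loses N₂: no meaningful conjugate acid; N₂ departs as an exceptionally stable neutral molecule
(CH₃)₃C–OTf loses OTf⁻: pKₐ(CF₃SO₃H (triflic acid)) ≈ -14
(CH₃)₃C–OClO₃ loses ClO₄⁻: pKₐ(HClO₄) ≈ -10
(CH₃)₃C–S(CH₃)₂⁺ loses SR'₂: pKₐ(R'₂SH⁺) ≈ -7
(CH₃)₃C–NH₃⁺ loses NH₃: pKₐ(NH₄⁺) ≈ 9.2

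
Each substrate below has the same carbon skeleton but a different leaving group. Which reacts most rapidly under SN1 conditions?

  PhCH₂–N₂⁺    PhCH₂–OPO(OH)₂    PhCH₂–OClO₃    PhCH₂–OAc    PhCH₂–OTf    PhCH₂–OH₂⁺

Identical carbon frameworks mean the comparison reduces to leaving-group quality.
Leaving-group ability tracks the stability of the departed species; conjugate-acid pKₐ is the usual yardstick (lower pKₐ → better LG).
PhCH₂–N₂⁺ loses N₂: no meaningful conjugate acid; N₂ departs as an exceptionally stable neutral molecule
PhCH₂–OTf loses OTf⁻: pKₐ(CF₃SO₃H (triflic acid)) ≈ -14
PhCH₂–OClO₃ loses ClO₄⁻: pKₐ(HClO₄) ≈ -10
PhCH₂–OH₂⁺ loses H₂O: pKₐ(H₃O⁺) ≈ -1.7
PhCH₂–OPO(OH)₂ loses H₂PO₄⁻: pKₐ(H₃PO₄) ≈ 2.1
PhCH₂–OAc loses AcO⁻: pKₐ(CH₃COOH) ≈ 4.8

PhCH₂–N₂⁺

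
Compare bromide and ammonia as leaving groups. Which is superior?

bromide

bromide is the better leaving group.
pKₐ(HBr) ≈ -9 versus pKₐ(NH₄⁺) ≈ 9.2: bromide is the much weaker base.
Weak base; good leaving group.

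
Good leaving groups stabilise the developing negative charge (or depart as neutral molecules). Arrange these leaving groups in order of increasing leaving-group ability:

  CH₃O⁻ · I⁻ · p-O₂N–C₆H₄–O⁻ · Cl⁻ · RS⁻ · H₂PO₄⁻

CH₃O⁻ < RS⁻ < p-O₂N–C₆H₄–O⁻ < H₂PO₄⁻ < Cl⁻ < I⁻

Rank by basicity of the departing species: weakest base leaves most easily.
I⁻: pKₐ(HI) ≈ -10 — large, highly polarisable; very weak base
Cl⁻: pKₐ(HCl) ≈ -7 — moderately weak base
H₂PO₄⁻: pKₐ(H₃PO₄) ≈ 2.1 — moderate base; biological leaving group after further activation
p-O₂N–C₆H₄–O⁻: pKₐ(p-nitrophenol) ≈ 7.2 — nitro group delocalises the charge; the classic chromogenic LG
RS⁻: pKₐ(RSH (a thiol)) ≈ 10.5 — moderately basic; rarely leaves without activation
CH₃O⁻: pKₐ(CH₃OH) ≈ 15.5 — strong base; alkoxides do not leave unassisted
The question asks for worst first, so the sequence is read in increasing leaving-group ability.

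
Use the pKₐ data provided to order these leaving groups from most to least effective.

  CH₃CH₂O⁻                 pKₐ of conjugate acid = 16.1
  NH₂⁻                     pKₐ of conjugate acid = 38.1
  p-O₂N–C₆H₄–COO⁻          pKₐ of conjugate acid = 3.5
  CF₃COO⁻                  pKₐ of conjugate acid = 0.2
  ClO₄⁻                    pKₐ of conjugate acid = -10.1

Lower conjugate-acid pKₐ ⇒ weaker base ⇒ better leaving group.
Sorting by the given values: ClO₄⁻ (-10.1), CF₃COO⁻ (0.2), p-O₂N–C₆H₄–COO⁻ (3.5), CH₃CH₂O⁻ (16.1), NH₂⁻ (38.1).

ClO₄⁻ > CF₃COO⁻ > p-O₂N–C₆H₄–COO⁻ > CH₃CH₂O⁻ > NH₂⁻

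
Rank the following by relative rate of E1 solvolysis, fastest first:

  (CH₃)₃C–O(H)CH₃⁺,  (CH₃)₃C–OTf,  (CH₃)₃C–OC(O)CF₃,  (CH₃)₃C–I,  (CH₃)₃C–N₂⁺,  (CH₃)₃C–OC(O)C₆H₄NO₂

(CH₃)₃C–N₂⁺ > (CH₃)₃C–OTf > (CH₃)₃C–I > (CH₃)₃C–O(H)CH₃⁺ > (CH₃)₃C–OC(O)CF₃ > (CH₃)₃C–OC(O)C₆H₄NO₂

With the same alkyl group throughout, only the leaving group differentiates the rates.
Rank by basicity of the departing species: weakest base leaves most easily.
(CH₃)₃C–N₂⁺ loses N₂: no meaningful conjugate acid; N₂ departs as an exceptionally stable neutral molecule
(CH₃)₃C–OTf loses OTf⁻: pKₐ(CF₃SO₃H (triflic acid)) ≈ -14
(CH₃)₃C–I loses I⁻: pKₐ(HI) ≈ -10
(CH₃)₃C–O(H)CH₃⁺ loses R'OH: pKₐ(R'OH₂⁺) ≈ -2.4
(CH₃)₃C–OC(O)CF₃ loses CF₃COO⁻: pKₐ(CF₃COOH) ≈ 0.2
(CH₃)₃C–OC(O)C₆H₄NO₂ loses p-O₂N–C₆H₄–COO⁻: pKₐ(p-nitrobenzoic acid) ≈ 3.4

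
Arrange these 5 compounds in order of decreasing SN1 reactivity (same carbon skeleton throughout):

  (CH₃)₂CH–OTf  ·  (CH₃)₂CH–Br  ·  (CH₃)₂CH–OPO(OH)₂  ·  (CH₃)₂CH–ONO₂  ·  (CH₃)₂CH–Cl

(CH₃)₂CH–OTf > (CH₃)₂CH–Br > (CH₃)₂CH–Cl > (CH₃)₂CH–ONO₂ > (CH₃)₂CH–OPO(OH)₂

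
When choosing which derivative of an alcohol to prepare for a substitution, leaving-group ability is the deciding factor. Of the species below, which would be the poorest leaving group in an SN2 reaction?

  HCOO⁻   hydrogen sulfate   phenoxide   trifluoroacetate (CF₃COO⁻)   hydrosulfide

phenoxide

Leaving-group ability tracks the stability of the departed species; conjugate-acid pKₐ is the usual yardstick (lower pKₐ → better LG).
hydrogen sulfate: pKₐ(H₂SO₄) ≈ -3
trifluoroacetate (CF₃COO⁻): pKₐ(CF₃COOH) ≈ 0.2
HCOO⁻: pKₐ(HCOOH) ≈ 3.8
hydrosulfide: pKₐ(H₂S) ≈ 7
phenoxide: pKₐ(C₆H₅OH (phenol)) ≈ 10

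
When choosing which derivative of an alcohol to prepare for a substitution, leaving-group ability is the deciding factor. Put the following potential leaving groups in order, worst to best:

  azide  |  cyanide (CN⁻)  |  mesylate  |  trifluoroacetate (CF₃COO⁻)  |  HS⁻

cyanide (CN⁻) < HS⁻ < azide < trifluoroacetate (CF₃COO⁻) < mesylate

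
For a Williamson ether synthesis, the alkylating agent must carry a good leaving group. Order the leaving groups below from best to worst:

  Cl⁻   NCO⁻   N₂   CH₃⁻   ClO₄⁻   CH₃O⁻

Rank by basicity of the departing species: weakest base leaves most easily.
N₂: no meaningful conjugate acid; N₂ departs as an exceptionally stable neutral molecule
ClO₄⁻: pKₐ(HClO₄) ≈ -10 — extremely weak base; rarely used for safety reasons
Cl⁻: pKₐ(HCl) ≈ -7 — moderately weak base
NCO⁻: pKₐ(HOCN) ≈ 3.5 — resonance between N and O
CH₃O⁻: pKₐ(CH₃OH) ≈ 15.5 — strong base; alkoxides do not leave unassisted
CH₃⁻: pKₐ(CH₄) ≈ 48

N₂ > ClO₄⁻ > Cl⁻ > NCO⁻ > CH₃O⁻ > CH₃⁻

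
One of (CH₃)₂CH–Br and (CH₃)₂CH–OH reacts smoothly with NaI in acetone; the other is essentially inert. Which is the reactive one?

From (CH₃)₂CH–OH the departing group would be OH⁻ (pKₐ(H₂O) ≈ 15.7). Strong base; essentially never leaves without prior activation.
From (CH₃)₂CH–Br the leaving group is Br⁻ (pKₐ(HBr) ≈ -9). Weak base; good leaving group.
(In practice (CH₃)₂CH–Br is made from (CH₃)₂CH–OH by treatment with PBr₃, replacing the hydroxyl with bromide.)

(CH₃)₂CH–Br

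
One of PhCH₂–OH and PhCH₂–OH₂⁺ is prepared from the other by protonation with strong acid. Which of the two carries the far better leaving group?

PhCH₂–OH₂⁺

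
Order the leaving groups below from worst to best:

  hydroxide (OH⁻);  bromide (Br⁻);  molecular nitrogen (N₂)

A good leaving group is a weak base: the lower the pKₐ of its conjugate acid, the more readily it departs.
molecular nitrogen (N₂): no meaningful conjugate acid; N₂ departs as an exceptionally stable neutral molecule
bromide (Br⁻): pKₐ(HBr) ≈ -9
hydroxide (OH⁻): pKₐ(H₂O) ≈ 15.7
Reversing gives the worst-to-best order requested.

hydroxide (OH⁻) < bromide (Br⁻) < molecular nitrogen (N₂)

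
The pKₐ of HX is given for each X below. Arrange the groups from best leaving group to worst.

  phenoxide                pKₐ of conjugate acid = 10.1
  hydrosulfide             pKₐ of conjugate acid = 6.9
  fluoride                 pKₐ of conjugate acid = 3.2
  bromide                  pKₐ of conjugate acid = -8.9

bromide > fluoride > hydrosulfide > phenoxide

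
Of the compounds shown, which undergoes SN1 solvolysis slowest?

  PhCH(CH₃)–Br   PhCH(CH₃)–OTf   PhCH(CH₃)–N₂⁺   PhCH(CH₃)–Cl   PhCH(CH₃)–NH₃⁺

Same R in every case — rank the leaving groups.
A good leaving group is a weak base: the lower the pKₐ of its conjugate acid, the more readily it departs.
PhCH(CH₃)–N₂⁺ loses N₂: no meaningful conjugate acid; N₂ departs as an exceptionally stable neutral molecule
PhCH(CH₃)–OTf loses OTf⁻: pKₐ(CF₃SO₃H (triflic acid)) ≈ -14
PhCH(CH₃)–Br loses Br⁻: pKₐ(HBr) ≈ -9
PhCH(CH₃)–Cl loses Cl⁻: pKₐ(HCl) ≈ -7
PhCH(CH₃)–NH₃⁺ loses NH₃: pKₐ(NH₄⁺) ≈ 9.2

PhCH(CH₃)–NH₃⁺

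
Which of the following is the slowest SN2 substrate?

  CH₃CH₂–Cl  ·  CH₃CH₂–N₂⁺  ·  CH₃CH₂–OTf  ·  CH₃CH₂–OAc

CH₃CH₂–OAc

Identical carbon frameworks mean the comparison reduces to leaving-group quality.
Leaving-group ability tracks the stability of the departed species; conjugate-acid pKₐ is the usual yardstick (lower pKₐ → better LG).
CH₃CH₂–N₂⁺ loses N₂: no meaningful conjugate acid; N₂ departs as an exceptionally stable neutral molecule
CH₃CH₂–OTf loses OTf⁻: pKₐ(CF₃SO₃H (triflic acid)) ≈ -14
CH₃CH₂–Cl loses Cl⁻: pKₐ(HCl) ≈ -7
CH₃CH₂–OAc loses AcO⁻: pKₐ(CH₃COOH) ≈ 4.8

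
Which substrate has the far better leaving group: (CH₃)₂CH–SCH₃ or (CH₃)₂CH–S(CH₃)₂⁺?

(CH₃)₂CH–S(CH₃)₂⁺

From (CH₃)₂CH–SCH₃ the departing group would be RS⁻ (pKₐ(RSH (a thiol)) ≈ 10.5). Moderately basic; rarely leaves without activation.
From (CH₃)₂CH–S(CH₃)₂⁺ the leaving group is SR'₂ (pKₐ(R'₂SH⁺) ≈ -7). Neutral; leaves from a sulfonium salt (R–SR'₂⁺).
(In practice (CH₃)₂CH–S(CH₃)₂⁺ is made from (CH₃)₂CH–SCH₃ by S-methylation with CH₃I, allowing neutral dimethyl sulfide, rather than methanethiolate, to depart.)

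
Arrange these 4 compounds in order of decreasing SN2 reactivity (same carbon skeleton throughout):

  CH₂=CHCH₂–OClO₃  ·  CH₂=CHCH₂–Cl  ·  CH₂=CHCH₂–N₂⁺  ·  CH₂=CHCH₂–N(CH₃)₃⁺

The skeletons are identical, so relative rate is governed entirely by leaving-group ability.
Rank by basicity of the departing species: weakest base leaves most easily.
CH₂=CHCH₂–N₂⁺ loses N₂: no meaningful conjugate acid; N₂ departs as an exceptionally stable neutral molecule
CH₂=CHCH₂–OClO₃ loses ClO₄⁻: pKₐ(HClO₄) ≈ -10
CH₂=CHCH₂–Cl loses Cl⁻: pKₐ(HCl) ≈ -7
CH₂=CHCH₂–N(CH₃)₃⁺ loses NR'₃: pKₐ(R'₃NH⁺) ≈ 10.7

CH₂=CHCH₂–N₂⁺ > CH₂=CHCH₂–OClO₃ > CH₂=CHCH₂–Cl > CH₂=CHCH₂–N(CH₃)₃⁺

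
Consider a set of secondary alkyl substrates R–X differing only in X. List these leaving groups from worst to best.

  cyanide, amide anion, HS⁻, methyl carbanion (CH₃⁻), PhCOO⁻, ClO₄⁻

The more stable X⁻ (or X) is on its own — i.e. the weaker a base it is — the better a leaving group it makes.
ClO₄⁻: pKₐ(HClO₄) ≈ -10 — extremely weak base; rarely used for safety reasons
PhCOO⁻: pKₐ(C₆H₅COOH) ≈ 4.2 — aryl carboxylate
HS⁻: pKₐ(H₂S) ≈ 7 — larger and more polarisable than the oxygen analogue
cyanide: pKₐ(HCN) ≈ 9.2 — sp carbon stabilises the charge somewhat, but still a poor LG
amide anion: pKₐ(NH₃) ≈ 38
methyl carbanion (CH₃⁻): pKₐ(CH₄) ≈ 48 — unstabilised carbanion; the worst conceivable leaving group
Reversing gives the worst-to-best order requested.

methyl carbanion (CH₃⁻) < amide anion < cyanide < HS⁻ < PhCOO⁻ < ClO₄⁻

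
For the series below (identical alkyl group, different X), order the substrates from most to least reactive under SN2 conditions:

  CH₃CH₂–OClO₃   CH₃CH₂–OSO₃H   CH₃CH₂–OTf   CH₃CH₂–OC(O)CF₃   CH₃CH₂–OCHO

The skeletons are identical, so relative rate is governed entirely by leaving-group ability.
A good leaving group is a weak base: the lower the pKₐ of its conjugate acid, the more readily it departs.
CH₃CH₂–OTf loses OTf⁻: pKₐ(CF₃SO₃H (triflic acid)) ≈ -14
CH₃CH₂–OClO₃ loses ClO₄⁻: pKₐ(HClO₄) ≈ -10
CH₃CH₂–OSO₃H loses HSO₄⁻: pKₐ(H₂SO₄) ≈ -3
CH₃CH₂–OC(O)CF₃ loses CF₃COO⁻: pKₐ(CF₃COOH) ≈ 0.2
CH₃CH₂–OCHO loses HCOO⁻: pKₐ(HCOOH) ≈ 3.8

CH₃CH₂–OTf > CH₃CH₂–OClO₃ > CH₃CH₂–OSO₃H > CH₃CH₂–OC(O)CF₃ > CH₃CH₂–OCHO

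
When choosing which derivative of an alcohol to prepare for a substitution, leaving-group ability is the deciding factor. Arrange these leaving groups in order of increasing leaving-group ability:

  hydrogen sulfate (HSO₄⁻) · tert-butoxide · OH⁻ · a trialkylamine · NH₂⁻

NH₂⁻ < tert-butoxide < OH⁻ < a trialkylamine < hydrogen sulfate (HSO₄⁻)

hydrogen sulfate (HSO₄⁻): pKₐ(H₂SO₄) ≈ -3 — conjugate base of a strong mineral acid
a trialkylamine: pKₐ(R'₃NH⁺) ≈ 10.7
OH⁻: pKₐ(H₂O) ≈ 15.7
tert-butoxide: pKₐ(t-BuOH) ≈ 18 — bulky, strongly basic alkoxide
NH₂⁻: pKₐ(NH₃) ≈ 38 — extremely strong base; never a leaving group
Listed from poorest to best leaving group as asked.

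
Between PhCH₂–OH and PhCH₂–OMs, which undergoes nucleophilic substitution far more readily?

PhCH₂–OMs

From PhCH₂–OH the departing group would be OH⁻ (pKₐ(H₂O) ≈ 15.7). Strong base; essentially never leaves without prior activation.
From PhCH₂–OMs the leaving group is OMs⁻ (pKₐ(CH₃SO₃H (MsOH)) ≈ -1.9). Resonance-delocalised alkanesulfonate.
(In practice PhCH₂–OMs is made from PhCH₂–OH by treatment with MsCl / Et₃N, converting the hydroxyl into a mesylate.)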